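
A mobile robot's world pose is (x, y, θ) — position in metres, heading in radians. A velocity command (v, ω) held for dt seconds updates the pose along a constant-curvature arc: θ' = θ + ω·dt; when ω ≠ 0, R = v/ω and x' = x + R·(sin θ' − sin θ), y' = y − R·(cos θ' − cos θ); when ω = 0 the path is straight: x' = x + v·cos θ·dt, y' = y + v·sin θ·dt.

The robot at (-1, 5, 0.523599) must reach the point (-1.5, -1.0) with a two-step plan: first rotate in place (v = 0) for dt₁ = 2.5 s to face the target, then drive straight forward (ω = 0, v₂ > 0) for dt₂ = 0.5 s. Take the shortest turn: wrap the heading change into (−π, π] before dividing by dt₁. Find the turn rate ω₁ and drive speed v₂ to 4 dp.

heading to target = atan2(-1−5, -1.5−-1) = -1.6539
Δθ = wrap(-1.6539 − 0.5236) = -2.1775; ω₁ = Δθ/dt₁ = -0.8710
distance = √((-1.5−-1)² + (-1−5)²) = 6.0208; v₂ = distance/dt₂ = 12.0416

ω₁ = -0.8710, v₂ = 12.0416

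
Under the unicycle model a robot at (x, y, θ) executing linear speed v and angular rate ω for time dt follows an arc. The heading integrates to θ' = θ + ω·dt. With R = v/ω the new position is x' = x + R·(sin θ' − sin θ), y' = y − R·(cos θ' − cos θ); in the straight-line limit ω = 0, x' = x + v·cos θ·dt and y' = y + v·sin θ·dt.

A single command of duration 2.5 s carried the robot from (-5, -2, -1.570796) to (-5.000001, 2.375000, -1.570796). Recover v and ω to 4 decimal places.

Δθ = -1.570796 − -1.570796 = 0.000000
ω = Δθ/dt = 0.000000/2.5 = 0.0000
ω = 0 → v = (Δx·cos θ + Δy·sin θ)/dt = -1.7500

v = -1.7500, ω = 0.0000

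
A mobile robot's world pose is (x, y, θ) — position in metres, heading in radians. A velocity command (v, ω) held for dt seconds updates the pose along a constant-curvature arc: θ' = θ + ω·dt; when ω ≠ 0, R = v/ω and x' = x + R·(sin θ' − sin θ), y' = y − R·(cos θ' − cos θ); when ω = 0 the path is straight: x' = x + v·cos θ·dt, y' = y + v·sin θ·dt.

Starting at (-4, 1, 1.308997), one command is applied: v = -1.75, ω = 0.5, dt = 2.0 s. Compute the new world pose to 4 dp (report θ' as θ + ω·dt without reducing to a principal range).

(-3.2081, -2.2612, 2.3090)

θ' = 1.3090 + 0.5·2.0 = 2.3090
R = v/ω = -1.75/0.5 = -3.5000
x' = -4 + -3.5000·(sin 2.3090 − sin 1.3090) = -3.2081
y' = 1 − -3.5000·(cos 2.3090 − cos 1.3090) = -2.2612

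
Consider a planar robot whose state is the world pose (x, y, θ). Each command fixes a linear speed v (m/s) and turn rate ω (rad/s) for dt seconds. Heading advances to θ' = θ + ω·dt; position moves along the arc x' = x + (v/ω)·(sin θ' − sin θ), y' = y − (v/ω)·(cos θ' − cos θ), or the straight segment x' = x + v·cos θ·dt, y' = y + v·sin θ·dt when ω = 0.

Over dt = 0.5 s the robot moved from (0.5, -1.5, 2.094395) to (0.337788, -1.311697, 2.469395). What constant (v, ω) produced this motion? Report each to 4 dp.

Δθ = 2.469395 − 2.094395 = 0.375000
ω = Δθ/dt = 0.375000/0.5 = 0.7500
R = −Δy/(cos θ' − cos θ) = 0.6667
v = R·ω = 0.6667·0.7500 = 0.5000

v = 0.5000, ω = 0.7500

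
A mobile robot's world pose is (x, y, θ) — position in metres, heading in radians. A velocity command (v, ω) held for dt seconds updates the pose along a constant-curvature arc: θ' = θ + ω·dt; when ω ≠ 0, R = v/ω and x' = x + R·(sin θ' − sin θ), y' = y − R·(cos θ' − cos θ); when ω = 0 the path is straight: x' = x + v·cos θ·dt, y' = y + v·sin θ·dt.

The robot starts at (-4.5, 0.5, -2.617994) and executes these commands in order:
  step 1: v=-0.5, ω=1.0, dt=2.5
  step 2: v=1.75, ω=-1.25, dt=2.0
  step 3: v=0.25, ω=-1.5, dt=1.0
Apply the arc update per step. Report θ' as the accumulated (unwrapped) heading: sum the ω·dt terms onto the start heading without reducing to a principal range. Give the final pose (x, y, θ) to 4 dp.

(-4.3774, -1.1222, -4.1180)

step 1: θ'=-0.1180 (R=-0.5000) → pose (-4.6911, 1.4295, -0.1180)
step 2: θ'=-2.6180 (R=-1.4000) → pose (-4.1559, -1.1732, -2.6180)
step 3: θ'=-4.1180 (R=-0.1667) → pose (-4.3774, -1.1222, -4.1180)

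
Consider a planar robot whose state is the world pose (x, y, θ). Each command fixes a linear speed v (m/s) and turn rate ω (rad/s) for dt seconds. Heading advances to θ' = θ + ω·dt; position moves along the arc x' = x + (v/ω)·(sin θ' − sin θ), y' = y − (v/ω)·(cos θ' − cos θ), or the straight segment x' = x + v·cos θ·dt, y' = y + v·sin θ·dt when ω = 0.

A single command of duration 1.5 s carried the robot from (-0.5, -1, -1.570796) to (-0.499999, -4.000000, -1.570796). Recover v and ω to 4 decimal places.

Δθ = -1.570796 − -1.570796 = 0.000000
ω = Δθ/dt = 0.000000/1.5 = 0.0000
ω = 0 → v = (Δx·cos θ + Δy·sin θ)/dt = 2.0000

v = 2.0000, ω = 0.0000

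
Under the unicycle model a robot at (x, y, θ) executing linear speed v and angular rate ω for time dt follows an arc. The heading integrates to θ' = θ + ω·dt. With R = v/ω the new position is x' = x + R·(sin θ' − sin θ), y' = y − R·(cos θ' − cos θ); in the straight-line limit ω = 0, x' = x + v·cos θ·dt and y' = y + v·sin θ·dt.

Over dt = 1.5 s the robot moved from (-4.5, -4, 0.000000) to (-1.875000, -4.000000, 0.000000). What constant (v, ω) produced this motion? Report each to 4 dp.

v = 1.7500, ω = 0.0000

Δθ = 0.000000 − 0.000000 = 0.000000
ω = Δθ/dt = 0.000000/1.5 = 0.0000
ω = 0 → v = (Δx·cos θ + Δy·sin θ)/dt = 1.7500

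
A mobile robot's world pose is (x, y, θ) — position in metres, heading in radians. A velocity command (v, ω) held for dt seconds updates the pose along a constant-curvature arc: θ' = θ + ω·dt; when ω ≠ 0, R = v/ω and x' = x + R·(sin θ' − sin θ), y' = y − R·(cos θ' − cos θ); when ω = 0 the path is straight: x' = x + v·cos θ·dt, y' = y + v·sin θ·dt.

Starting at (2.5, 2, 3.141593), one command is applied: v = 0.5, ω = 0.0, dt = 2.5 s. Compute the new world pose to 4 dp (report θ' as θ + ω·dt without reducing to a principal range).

(1.2500, 2.0000, 3.1416)

θ' = 3.1416 + 0.0·2.5 = 3.1416
ω = 0 → straight: x' = 2.5 + 0.5·cos(3.1416)·2.5 = 1.2500
y' = 2 + 0.5·sin(3.1416)·2.5 = 2.0000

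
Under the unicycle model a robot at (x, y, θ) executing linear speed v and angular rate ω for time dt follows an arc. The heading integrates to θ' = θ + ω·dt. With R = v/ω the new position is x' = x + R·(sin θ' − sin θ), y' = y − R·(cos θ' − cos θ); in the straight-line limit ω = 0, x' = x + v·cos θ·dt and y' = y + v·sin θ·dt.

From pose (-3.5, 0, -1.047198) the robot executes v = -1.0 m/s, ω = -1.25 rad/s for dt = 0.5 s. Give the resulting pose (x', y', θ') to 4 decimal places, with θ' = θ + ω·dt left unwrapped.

θ' = -1.0472 + -1.25·0.5 = -1.6722
R = v/ω = -1.0/-1.25 = 0.8000
x' = -3.5 + 0.8000·(sin -1.6722 − sin -1.0472) = -3.6031
y' = 0 − 0.8000·(cos -1.6722 − cos -1.0472) = 0.4810

(-3.6031, 0.4810, -1.6722)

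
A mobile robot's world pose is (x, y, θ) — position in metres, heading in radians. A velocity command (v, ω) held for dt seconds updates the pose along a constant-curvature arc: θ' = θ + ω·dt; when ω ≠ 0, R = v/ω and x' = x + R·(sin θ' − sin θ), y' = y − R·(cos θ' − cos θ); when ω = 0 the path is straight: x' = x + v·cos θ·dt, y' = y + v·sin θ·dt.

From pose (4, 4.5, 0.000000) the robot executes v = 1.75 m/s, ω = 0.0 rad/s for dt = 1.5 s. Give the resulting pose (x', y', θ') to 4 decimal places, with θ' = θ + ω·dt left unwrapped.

θ' = 0.0000 + 0.0·1.5 = 0.0000
ω = 0 → straight: x' = 4 + 1.75·cos(0.0000)·1.5 = 6.6250
y' = 4.5 + 1.75·sin(0.0000)·1.5 = 4.5000

(6.6250, 4.5000, 0.0000)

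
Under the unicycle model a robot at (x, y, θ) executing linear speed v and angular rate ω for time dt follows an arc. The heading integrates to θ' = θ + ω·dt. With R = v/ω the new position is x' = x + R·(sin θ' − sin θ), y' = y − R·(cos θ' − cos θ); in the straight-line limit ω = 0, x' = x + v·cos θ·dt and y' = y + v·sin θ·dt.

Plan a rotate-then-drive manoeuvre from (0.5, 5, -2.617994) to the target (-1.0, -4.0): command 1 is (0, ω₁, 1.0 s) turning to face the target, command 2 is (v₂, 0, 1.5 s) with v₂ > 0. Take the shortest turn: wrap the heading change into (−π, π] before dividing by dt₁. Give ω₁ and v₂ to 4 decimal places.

ω₁ = 0.8820, v₂ = 6.0828

heading to target = atan2(-4−5, -1−0.5) = -1.7359
Δθ = wrap(-1.7359 − -2.6180) = 0.8820; ω₁ = Δθ/dt₁ = 0.8820
distance = √((-1−0.5)² + (-4−5)²) = 9.1241; v₂ = distance/dt₂ = 6.0828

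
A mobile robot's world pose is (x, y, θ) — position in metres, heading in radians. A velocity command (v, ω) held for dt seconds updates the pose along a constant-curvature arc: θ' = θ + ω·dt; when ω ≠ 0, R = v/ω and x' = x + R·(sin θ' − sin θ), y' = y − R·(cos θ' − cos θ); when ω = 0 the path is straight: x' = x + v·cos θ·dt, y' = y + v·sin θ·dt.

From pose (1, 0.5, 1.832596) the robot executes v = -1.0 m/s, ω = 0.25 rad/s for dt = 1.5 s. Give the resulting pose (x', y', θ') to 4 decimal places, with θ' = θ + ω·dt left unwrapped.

(1.6477, -0.8432, 2.2076)

θ' = 1.8326 + 0.25·1.5 = 2.2076
R = v/ω = -1.0/0.25 = -4.0000
x' = 1 + -4.0000·(sin 2.2076 − sin 1.8326) = 1.6477
y' = 0.5 − -4.0000·(cos 2.2076 − cos 1.8326) = -0.8432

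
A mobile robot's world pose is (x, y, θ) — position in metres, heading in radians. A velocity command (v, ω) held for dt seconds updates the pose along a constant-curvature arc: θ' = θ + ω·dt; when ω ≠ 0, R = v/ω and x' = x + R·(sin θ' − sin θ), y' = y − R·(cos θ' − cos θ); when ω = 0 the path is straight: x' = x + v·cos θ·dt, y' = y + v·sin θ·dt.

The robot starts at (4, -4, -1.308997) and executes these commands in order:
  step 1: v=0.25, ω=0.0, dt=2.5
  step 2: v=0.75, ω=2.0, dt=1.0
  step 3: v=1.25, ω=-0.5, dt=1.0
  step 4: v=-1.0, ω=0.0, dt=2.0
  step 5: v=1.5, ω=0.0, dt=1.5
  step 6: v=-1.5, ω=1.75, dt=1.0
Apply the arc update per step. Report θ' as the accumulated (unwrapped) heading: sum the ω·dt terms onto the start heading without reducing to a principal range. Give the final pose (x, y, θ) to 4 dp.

(5.4907, -5.3718, 1.9410)

step 1: θ'=-1.3090 (straight) → pose (4.1618, -4.6037, -1.3090)
step 2: θ'=0.6910 (R=0.3750) → pose (4.7630, -4.7956, 0.6910)
step 3: θ'=0.1910 (R=-2.5000) → pose (5.8816, -4.2676, 0.1910)
step 4: θ'=0.1910 (straight) → pose (3.9180, -4.6473, 0.1910)
step 5: θ'=0.1910 (straight) → pose (6.1271, -4.2201, 0.1910)
step 6: θ'=1.9410 (R=-0.8571) → pose (5.4907, -5.3718, 1.9410)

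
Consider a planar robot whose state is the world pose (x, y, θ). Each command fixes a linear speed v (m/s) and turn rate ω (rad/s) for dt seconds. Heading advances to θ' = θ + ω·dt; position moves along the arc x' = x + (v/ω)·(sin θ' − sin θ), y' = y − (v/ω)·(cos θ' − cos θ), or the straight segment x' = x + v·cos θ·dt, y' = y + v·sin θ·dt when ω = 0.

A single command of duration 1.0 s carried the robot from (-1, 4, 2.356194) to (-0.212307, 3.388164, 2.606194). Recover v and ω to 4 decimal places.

Δθ = 2.606194 − 2.356194 = 0.250000
ω = Δθ/dt = 0.250000/1.0 = 0.2500
R = Δx/(sin θ' − sin θ) = -4.0000
v = R·ω = -4.0000·0.2500 = -1.0000

v = -1.0000, ω = 0.2500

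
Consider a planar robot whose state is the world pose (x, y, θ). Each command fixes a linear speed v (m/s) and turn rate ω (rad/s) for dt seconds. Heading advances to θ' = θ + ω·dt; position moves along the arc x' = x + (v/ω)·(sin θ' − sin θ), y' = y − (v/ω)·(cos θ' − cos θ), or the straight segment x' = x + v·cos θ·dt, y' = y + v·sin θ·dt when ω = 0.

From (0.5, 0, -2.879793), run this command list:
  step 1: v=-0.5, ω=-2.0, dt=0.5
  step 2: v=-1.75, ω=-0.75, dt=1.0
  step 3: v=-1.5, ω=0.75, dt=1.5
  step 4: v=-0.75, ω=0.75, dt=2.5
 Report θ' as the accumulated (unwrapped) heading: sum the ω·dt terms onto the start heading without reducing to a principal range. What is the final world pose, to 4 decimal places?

(4.1243, -2.4187, -1.6298)

step 1: θ'=-3.8798 (R=0.2500) → pose (0.7329, -0.0566, -3.8798)
step 2: θ'=-4.6298 (R=2.3333) → pose (1.4881, -1.5900, -4.6298)
step 3: θ'=-3.5048 (R=-2.0000) → pose (2.7707, -3.2945, -3.5048)
step 4: θ'=-1.6298 (R=-1.0000) → pose (4.1243, -2.4187, -1.6298)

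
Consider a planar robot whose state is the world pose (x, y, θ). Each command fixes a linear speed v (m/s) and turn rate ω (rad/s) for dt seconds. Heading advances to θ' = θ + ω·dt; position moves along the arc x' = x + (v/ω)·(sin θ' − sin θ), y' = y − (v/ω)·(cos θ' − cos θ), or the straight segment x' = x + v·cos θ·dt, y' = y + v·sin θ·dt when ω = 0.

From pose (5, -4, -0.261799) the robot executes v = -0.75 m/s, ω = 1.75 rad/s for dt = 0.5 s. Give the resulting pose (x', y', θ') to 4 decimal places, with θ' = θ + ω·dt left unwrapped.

(4.6424, -4.0635, 0.6132)

θ' = -0.2618 + 1.75·0.5 = 0.6132
R = v/ω = -0.75/1.75 = -0.4286
x' = 5 + -0.4286·(sin 0.6132 − sin -0.2618) = 4.6424
y' = -4 − -0.4286·(cos 0.6132 − cos -0.2618) = -4.0635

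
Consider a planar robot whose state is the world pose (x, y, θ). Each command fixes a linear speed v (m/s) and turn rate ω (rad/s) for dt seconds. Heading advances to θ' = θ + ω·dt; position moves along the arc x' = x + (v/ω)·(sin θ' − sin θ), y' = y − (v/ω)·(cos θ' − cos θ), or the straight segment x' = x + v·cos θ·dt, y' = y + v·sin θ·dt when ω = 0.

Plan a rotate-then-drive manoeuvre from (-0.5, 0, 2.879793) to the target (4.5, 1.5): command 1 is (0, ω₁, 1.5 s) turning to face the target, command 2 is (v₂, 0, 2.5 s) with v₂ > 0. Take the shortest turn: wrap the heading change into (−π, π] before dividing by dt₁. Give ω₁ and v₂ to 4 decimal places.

ω₁ = -1.7256, v₂ = 2.0881

heading to target = atan2(1.5−0, 4.5−-0.5) = 0.2915
Δθ = wrap(0.2915 − 2.8798) = -2.5883; ω₁ = Δθ/dt₁ = -1.7256
distance = √((4.5−-0.5)² + (1.5−0)²) = 5.2202; v₂ = distance/dt₂ = 2.0881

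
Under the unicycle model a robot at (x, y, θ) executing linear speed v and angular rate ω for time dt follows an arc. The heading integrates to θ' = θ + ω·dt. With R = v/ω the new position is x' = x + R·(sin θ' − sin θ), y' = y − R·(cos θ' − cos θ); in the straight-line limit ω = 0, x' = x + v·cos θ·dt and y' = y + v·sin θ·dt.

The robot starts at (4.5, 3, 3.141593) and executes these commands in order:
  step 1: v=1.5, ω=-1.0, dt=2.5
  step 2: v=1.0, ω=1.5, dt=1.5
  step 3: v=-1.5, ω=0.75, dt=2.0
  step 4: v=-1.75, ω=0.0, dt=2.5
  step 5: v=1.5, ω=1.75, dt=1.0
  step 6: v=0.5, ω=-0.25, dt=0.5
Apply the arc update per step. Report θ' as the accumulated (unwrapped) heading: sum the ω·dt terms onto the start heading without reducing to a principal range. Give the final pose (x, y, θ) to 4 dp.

step 1: θ'=0.6416 (R=-1.5000) → pose (3.6023, 5.7017, 0.6416)
step 2: θ'=2.8916 (R=0.6667) → pose (3.3682, 6.8818, 2.8916)
step 3: θ'=4.3916 (R=-2.0000) → pose (5.7610, 8.1889, 4.3916)
step 4: θ'=4.3916 (straight) → pose (7.1406, 12.3407, 4.3916)
step 5: θ'=6.1416 (R=0.8571) → pose (7.8330, 11.2219, 6.1416)
step 6: θ'=6.0166 (R=-2.0000) → pose (8.0777, 11.1713, 6.0166)

(8.0777, 11.1713, 6.0166)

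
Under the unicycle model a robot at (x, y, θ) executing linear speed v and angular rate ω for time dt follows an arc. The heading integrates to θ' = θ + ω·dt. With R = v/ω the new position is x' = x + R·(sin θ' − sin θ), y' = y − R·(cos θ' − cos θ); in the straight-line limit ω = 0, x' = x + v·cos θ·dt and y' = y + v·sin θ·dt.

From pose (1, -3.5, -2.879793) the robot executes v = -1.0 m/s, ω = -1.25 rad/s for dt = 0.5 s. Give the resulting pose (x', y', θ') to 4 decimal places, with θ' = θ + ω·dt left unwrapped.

θ' = -2.8798 + -1.25·0.5 = -3.5048
R = v/ω = -1.0/-1.25 = 0.8000
x' = 1 + 0.8000·(sin -3.5048 − sin -2.8798) = 1.4913
y' = -3.5 − 0.8000·(cos -3.5048 − cos -2.8798) = -3.5249

(1.4913, -3.5249, -3.5048)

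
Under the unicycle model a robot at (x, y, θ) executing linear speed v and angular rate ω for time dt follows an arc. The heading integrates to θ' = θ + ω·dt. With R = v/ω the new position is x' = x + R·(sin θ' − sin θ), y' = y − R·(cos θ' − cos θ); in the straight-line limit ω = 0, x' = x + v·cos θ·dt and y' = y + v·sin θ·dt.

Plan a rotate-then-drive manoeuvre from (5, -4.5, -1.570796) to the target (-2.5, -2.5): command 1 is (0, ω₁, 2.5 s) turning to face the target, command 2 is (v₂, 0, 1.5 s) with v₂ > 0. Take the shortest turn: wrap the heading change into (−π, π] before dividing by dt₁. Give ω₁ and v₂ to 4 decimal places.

heading to target = atan2(-2.5−-4.5, -2.5−5) = 2.8810
Δθ = wrap(2.8810 − -1.5708) = -1.8314; ω₁ = Δθ/dt₁ = -0.7326
distance = √((-2.5−5)² + (-2.5−-4.5)²) = 7.7621; v₂ = distance/dt₂ = 5.1747

ω₁ = -0.7326, v₂ = 5.1747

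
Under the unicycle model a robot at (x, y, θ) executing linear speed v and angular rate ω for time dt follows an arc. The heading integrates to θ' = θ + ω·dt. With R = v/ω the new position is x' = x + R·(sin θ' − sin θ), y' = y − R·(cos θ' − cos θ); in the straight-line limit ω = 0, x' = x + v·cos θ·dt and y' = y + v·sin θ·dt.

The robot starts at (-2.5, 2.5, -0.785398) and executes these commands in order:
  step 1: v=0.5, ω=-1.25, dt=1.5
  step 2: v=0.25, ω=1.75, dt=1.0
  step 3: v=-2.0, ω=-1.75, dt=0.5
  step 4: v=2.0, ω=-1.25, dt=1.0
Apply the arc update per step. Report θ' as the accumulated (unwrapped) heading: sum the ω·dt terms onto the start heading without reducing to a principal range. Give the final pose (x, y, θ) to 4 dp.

(-4.2522, 1.3425, -3.0354)

step 1: θ'=-2.6604 (R=-0.4000) → pose (-2.5977, 1.8626, -2.6604)
step 2: θ'=-0.9104 (R=0.1429) → pose (-2.6444, 1.6483, -0.9104)
step 3: θ'=-1.7854 (R=1.1429) → pose (-2.8585, 2.5928, -1.7854)
step 4: θ'=-3.0354 (R=-1.6000) → pose (-4.2522, 1.3425, -3.0354)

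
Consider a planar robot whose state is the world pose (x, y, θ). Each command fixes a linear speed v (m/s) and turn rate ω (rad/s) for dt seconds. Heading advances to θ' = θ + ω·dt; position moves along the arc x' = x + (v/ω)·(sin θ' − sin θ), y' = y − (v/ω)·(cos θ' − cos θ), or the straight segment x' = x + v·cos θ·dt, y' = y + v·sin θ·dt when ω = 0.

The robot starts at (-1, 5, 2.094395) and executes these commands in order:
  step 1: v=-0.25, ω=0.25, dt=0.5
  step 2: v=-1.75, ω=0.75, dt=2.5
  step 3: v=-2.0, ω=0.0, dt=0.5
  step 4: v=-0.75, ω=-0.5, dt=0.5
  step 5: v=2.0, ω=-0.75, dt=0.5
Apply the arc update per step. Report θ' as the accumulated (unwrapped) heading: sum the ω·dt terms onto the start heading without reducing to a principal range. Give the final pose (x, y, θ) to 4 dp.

(2.7977, 5.5541, 3.4694)

step 1: θ'=2.2194 (R=-1.0000) → pose (-0.9309, 4.8959, 2.2194)
step 2: θ'=4.0944 (R=-2.3333) → pose (2.8304, 4.9535, 4.0944)
step 3: θ'=4.0944 (straight) → pose (3.4098, 5.7685, 4.0944)
step 4: θ'=3.8444 (R=1.5000) → pose (3.6628, 6.0440, 3.8444)
step 5: θ'=3.4694 (R=-2.6667) → pose (2.7977, 5.5541, 3.4694)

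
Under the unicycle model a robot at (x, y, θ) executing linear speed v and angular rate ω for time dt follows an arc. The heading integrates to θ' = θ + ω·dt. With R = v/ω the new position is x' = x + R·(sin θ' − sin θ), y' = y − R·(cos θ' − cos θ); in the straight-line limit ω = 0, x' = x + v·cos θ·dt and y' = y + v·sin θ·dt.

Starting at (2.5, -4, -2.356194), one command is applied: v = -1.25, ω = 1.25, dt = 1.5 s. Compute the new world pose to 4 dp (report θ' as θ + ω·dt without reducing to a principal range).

θ' = -2.3562 + 1.25·1.5 = -0.4812
R = v/ω = -1.25/1.25 = -1.0000
x' = 2.5 + -1.0000·(sin -0.4812 − sin -2.3562) = 2.2557
y' = -4 − -1.0000·(cos -0.4812 − cos -2.3562) = -2.4065

(2.2557, -2.4065, -0.4812)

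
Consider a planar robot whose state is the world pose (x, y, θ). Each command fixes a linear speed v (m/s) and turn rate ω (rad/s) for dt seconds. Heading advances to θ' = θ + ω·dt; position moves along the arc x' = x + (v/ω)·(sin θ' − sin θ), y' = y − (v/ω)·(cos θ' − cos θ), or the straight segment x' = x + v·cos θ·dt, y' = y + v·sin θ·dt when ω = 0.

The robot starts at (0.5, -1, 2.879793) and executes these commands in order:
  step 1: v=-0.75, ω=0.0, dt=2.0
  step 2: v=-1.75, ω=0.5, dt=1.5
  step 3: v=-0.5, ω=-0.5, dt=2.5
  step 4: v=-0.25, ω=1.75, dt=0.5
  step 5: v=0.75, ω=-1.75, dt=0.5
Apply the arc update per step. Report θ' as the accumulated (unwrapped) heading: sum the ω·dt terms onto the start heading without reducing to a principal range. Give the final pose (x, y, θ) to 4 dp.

(5.4262, -1.1811, 2.3798)

step 1: θ'=2.8798 (straight) → pose (1.9489, -1.3882, 2.8798)
step 2: θ'=3.6298 (R=-3.5000) → pose (4.4964, -1.0986, 3.6298)
step 3: θ'=2.3798 (R=1.0000) → pose (5.6556, -1.2582, 2.3798)
step 4: θ'=3.2548 (R=-0.1429) → pose (5.7704, -1.2968, 3.2548)
step 5: θ'=2.3798 (R=-0.4286) → pose (5.4262, -1.1811, 2.3798)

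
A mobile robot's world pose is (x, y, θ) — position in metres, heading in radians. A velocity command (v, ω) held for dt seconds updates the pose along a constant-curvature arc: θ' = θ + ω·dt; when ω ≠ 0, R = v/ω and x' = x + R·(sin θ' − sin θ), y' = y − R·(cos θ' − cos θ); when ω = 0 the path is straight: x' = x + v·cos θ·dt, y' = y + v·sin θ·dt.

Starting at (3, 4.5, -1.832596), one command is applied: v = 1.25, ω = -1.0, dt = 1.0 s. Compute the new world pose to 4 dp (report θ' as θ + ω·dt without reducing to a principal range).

θ' = -1.8326 + -1.0·1.0 = -2.8326
R = v/ω = 1.25/-1.0 = -1.2500
x' = 3 + -1.2500·(sin -2.8326 − sin -1.8326) = 2.1727
y' = 4.5 − -1.2500·(cos -2.8326 − cos -1.8326) = 3.6327

(2.1727, 3.6327, -2.8326)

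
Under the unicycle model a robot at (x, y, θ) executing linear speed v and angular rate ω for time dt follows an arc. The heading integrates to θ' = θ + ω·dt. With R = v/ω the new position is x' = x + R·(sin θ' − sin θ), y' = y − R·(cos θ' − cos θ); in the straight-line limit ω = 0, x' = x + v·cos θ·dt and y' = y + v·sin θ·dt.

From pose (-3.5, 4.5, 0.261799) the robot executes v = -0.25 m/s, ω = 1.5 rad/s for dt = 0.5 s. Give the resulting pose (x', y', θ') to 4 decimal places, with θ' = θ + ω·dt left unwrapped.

(-3.5982, 4.4274, 1.0118)

θ' = 0.2618 + 1.5·0.5 = 1.0118
R = v/ω = -0.25/1.5 = -0.1667
x' = -3.5 + -0.1667·(sin 1.0118 − sin 0.2618) = -3.5982
y' = 4.5 − -0.1667·(cos 1.0118 − cos 0.2618) = 4.4274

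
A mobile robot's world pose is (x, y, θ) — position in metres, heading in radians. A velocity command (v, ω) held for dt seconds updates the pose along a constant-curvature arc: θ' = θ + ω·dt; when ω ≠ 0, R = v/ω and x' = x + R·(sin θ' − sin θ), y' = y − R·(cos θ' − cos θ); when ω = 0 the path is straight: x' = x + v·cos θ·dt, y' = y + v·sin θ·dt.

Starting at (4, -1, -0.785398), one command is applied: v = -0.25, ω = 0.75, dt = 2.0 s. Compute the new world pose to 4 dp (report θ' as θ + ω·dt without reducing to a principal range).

(3.5459, -0.9839, 0.7146)

θ' = -0.7854 + 0.75·2.0 = 0.7146
R = v/ω = -0.25/0.75 = -0.3333
x' = 4 + -0.3333·(sin 0.7146 − sin -0.7854) = 3.5459
y' = -1 − -0.3333·(cos 0.7146 − cos -0.7854) = -0.9839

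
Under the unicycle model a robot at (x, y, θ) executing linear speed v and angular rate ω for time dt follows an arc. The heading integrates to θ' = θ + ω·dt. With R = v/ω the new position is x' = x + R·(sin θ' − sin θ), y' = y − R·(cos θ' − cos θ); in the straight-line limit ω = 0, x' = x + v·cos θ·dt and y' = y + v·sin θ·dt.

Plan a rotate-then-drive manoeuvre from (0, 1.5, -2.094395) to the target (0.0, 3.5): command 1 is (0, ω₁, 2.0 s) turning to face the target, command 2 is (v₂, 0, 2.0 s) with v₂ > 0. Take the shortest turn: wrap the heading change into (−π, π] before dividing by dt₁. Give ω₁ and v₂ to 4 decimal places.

ω₁ = -1.3090, v₂ = 1.0000

heading to target = atan2(3.5−1.5, 0−0) = 1.5708
Δθ = wrap(1.5708 − -2.0944) = -2.6180; ω₁ = Δθ/dt₁ = -1.3090
distance = √((0−0)² + (3.5−1.5)²) = 2.0000; v₂ = distance/dt₂ = 1.0000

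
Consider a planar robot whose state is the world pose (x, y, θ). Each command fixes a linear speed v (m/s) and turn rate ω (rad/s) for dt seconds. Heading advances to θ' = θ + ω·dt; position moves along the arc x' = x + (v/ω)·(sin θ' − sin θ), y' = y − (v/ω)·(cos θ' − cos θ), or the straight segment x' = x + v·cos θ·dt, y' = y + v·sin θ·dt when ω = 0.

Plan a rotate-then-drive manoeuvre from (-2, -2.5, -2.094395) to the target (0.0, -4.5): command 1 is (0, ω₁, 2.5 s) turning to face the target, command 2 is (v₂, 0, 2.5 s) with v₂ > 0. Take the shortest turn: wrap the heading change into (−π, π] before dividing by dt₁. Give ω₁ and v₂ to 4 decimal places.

ω₁ = 0.5236, v₂ = 1.1314

heading to target = atan2(-4.5−-2.5, 0−-2) = -0.7854
Δθ = wrap(-0.7854 − -2.0944) = 1.3090; ω₁ = Δθ/dt₁ = 0.5236
distance = √((0−-2)² + (-4.5−-2.5)²) = 2.8284; v₂ = distance/dt₂ = 1.1314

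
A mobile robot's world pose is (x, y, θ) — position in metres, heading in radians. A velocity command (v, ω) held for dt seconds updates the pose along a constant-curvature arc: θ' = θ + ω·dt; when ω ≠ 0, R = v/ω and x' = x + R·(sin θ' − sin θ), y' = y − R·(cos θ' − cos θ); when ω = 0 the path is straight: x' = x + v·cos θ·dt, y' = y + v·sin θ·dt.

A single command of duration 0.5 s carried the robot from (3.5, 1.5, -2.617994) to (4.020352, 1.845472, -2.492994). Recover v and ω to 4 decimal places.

v = -1.2500, ω = 0.2500

Δθ = -2.492994 − -2.617994 = 0.125000
ω = Δθ/dt = 0.125000/0.5 = 0.2500
R = Δx/(sin θ' − sin θ) = -5.0000
v = R·ω = -5.0000·0.2500 = -1.2500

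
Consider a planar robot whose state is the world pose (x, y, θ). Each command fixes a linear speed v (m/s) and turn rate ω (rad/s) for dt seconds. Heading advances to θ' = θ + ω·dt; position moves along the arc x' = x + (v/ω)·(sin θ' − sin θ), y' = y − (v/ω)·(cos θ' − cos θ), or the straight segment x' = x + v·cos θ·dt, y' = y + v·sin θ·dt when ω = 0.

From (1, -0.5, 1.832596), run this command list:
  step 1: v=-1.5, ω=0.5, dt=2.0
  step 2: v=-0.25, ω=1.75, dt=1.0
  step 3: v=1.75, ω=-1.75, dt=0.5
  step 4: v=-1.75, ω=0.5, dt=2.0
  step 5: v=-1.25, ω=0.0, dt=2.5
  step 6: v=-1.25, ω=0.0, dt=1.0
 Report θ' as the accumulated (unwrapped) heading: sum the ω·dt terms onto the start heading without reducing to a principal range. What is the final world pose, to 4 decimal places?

(4.3593, 4.1339, 4.7076)

step 1: θ'=2.8326 (R=-3.0000) → pose (2.9855, -2.5815, 2.8326)
step 2: θ'=4.5826 (R=-0.1429) → pose (3.1706, -2.4639, 4.5826)
step 3: θ'=3.7076 (R=-1.0000) → pose (2.7152, -3.1785, 3.7076)
step 4: θ'=4.7076 (R=-3.5000) → pose (4.3383, -0.2411, 4.7076)
step 5: θ'=4.7076 (straight) → pose (4.3533, 2.8839, 4.7076)
step 6: θ'=4.7076 (straight) → pose (4.3593, 4.1339, 4.7076)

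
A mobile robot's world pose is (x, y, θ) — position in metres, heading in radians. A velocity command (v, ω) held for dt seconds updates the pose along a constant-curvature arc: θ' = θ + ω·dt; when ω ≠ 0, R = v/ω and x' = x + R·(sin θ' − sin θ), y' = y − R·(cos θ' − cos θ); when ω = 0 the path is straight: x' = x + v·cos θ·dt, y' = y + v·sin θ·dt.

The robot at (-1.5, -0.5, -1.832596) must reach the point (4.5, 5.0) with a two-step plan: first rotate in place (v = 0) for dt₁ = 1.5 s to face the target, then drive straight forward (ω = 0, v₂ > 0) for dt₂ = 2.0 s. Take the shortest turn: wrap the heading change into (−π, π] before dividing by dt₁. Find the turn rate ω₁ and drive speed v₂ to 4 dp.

ω₁ = 1.7164, v₂ = 4.0697

heading to target = atan2(5−-0.5, 4.5−-1.5) = 0.7419
Δθ = wrap(0.7419 − -1.8326) = 2.5745; ω₁ = Δθ/dt₁ = 1.7164
distance = √((4.5−-1.5)² + (5−-0.5)²) = 8.1394; v₂ = distance/dt₂ = 4.0697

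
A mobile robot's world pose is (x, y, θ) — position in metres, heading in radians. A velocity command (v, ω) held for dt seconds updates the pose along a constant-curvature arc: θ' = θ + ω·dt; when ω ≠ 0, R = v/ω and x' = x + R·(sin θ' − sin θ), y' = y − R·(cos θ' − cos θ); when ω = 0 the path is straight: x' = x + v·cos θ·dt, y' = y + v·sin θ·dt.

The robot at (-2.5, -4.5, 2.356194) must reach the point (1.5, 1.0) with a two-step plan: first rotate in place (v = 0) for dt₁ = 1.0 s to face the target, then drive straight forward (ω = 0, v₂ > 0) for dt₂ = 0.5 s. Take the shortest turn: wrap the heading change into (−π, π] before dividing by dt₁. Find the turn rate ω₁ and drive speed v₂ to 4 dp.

heading to target = atan2(1−-4.5, 1.5−-2.5) = 0.9420
Δθ = wrap(0.9420 − 2.3562) = -1.4142; ω₁ = Δθ/dt₁ = -1.4142
distance = √((1.5−-2.5)² + (1−-4.5)²) = 6.8007; v₂ = distance/dt₂ = 13.6015

ω₁ = -1.4142, v₂ = 13.6015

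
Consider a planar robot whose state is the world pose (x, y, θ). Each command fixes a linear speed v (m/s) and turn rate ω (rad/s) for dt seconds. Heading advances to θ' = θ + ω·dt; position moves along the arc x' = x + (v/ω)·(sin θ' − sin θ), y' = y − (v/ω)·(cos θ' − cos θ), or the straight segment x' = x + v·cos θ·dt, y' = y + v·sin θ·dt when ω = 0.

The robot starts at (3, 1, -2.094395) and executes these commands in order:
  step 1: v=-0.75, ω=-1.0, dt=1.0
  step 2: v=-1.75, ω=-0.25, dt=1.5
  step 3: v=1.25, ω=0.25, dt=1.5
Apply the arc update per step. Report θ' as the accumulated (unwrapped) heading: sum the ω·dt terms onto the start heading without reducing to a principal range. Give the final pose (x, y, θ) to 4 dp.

step 1: θ'=-3.0944 (R=0.7500) → pose (3.6141, 1.3742, -3.0944)
step 2: θ'=-3.4694 (R=7.0000) → pose (6.1981, 1.0092, -3.4694)
step 3: θ'=-3.0944 (R=5.0000) → pose (4.3524, 1.2699, -3.0944)

(4.3524, 1.2699, -3.0944)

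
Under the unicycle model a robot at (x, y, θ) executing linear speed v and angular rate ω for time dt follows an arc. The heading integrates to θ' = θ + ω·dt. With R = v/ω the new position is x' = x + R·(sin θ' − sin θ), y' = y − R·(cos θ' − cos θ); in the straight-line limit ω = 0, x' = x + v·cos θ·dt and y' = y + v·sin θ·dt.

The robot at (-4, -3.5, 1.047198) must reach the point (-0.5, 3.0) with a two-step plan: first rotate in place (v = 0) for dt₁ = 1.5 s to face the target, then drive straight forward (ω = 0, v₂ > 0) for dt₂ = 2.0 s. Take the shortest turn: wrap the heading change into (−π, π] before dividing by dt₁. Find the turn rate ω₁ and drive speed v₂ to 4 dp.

heading to target = atan2(3−-3.5, -0.5−-4) = 1.0769
Δθ = wrap(1.0769 − 1.0472) = 0.0297; ω₁ = Δθ/dt₁ = 0.0198
distance = √((-0.5−-4)² + (3−-3.5)²) = 7.3824; v₂ = distance/dt₂ = 3.6912

ω₁ = 0.0198, v₂ = 3.6912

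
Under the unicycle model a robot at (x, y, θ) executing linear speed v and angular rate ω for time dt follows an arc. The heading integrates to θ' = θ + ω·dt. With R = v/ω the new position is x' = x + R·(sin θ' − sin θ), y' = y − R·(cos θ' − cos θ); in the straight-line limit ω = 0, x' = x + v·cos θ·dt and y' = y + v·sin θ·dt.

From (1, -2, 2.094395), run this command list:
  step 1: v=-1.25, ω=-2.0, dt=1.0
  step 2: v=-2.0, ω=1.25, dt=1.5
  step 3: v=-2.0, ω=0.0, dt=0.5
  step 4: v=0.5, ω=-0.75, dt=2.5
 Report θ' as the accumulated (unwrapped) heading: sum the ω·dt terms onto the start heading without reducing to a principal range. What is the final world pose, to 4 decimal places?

(0.1336, -5.1478, 0.0944)

step 1: θ'=0.0944 (R=0.6250) → pose (0.5176, -2.9347, 0.0944)
step 2: θ'=1.9694 (R=-1.6000) → pose (-0.8061, -5.1486, 1.9694)
step 3: θ'=1.9694 (straight) → pose (-0.4180, -6.0702, 1.9694)
step 4: θ'=0.0944 (R=-0.6667) → pose (0.1336, -5.1478, 0.0944)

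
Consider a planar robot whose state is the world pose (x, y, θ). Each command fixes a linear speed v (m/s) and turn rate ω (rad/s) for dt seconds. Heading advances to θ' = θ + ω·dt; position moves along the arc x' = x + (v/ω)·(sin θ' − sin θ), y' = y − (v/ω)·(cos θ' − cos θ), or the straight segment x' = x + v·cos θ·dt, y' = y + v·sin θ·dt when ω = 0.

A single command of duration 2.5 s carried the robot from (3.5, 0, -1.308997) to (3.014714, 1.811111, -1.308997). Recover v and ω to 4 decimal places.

v = -0.7500, ω = 0.0000

Δθ = -1.308997 − -1.308997 = 0.000000
ω = Δθ/dt = 0.000000/2.5 = 0.0000
ω = 0 → v = (Δx·cos θ + Δy·sin θ)/dt = -0.7500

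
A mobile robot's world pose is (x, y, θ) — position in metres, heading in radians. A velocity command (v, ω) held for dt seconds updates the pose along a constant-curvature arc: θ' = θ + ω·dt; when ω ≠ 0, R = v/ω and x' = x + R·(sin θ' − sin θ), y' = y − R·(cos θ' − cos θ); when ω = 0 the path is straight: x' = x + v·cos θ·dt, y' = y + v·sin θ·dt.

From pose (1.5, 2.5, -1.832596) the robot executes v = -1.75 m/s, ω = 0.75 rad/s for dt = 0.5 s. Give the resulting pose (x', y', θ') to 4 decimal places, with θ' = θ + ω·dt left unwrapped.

(1.5646, 3.3675, -1.4576)

θ' = -1.8326 + 0.75·0.5 = -1.4576
R = v/ω = -1.75/0.75 = -2.3333
x' = 1.5 + -2.3333·(sin -1.4576 − sin -1.8326) = 1.5646
y' = 2.5 − -2.3333·(cos -1.4576 − cos -1.8326) = 3.3675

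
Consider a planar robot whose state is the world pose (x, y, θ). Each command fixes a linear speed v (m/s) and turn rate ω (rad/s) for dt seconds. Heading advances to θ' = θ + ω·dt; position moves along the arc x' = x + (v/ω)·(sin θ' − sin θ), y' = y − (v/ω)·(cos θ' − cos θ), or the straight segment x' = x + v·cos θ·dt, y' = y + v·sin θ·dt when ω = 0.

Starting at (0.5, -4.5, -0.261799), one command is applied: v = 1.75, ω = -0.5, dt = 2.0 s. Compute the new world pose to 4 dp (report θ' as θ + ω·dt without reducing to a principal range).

θ' = -0.2618 + -0.5·2.0 = -1.2618
R = v/ω = 1.75/-0.5 = -3.5000
x' = 0.5 + -3.5000·(sin -1.2618 − sin -0.2618) = 2.9284
y' = -4.5 − -3.5000·(cos -1.2618 − cos -0.2618) = -6.8164

(2.9284, -6.8164, -1.2618)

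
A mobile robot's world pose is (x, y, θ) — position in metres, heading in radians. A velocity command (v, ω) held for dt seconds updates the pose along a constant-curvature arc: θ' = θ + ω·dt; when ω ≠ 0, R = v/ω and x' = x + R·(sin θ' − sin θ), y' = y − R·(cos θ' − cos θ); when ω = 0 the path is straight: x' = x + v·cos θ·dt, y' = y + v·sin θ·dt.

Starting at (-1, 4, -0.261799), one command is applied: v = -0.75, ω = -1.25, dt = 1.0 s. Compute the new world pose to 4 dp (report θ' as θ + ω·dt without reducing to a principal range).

θ' = -0.2618 + -1.25·1.0 = -1.5118
R = v/ω = -0.75/-1.25 = 0.6000
x' = -1 + 0.6000·(sin -1.5118 − sin -0.2618) = -1.4437
y' = 4 − 0.6000·(cos -1.5118 − cos -0.2618) = 4.5442

(-1.4437, 4.5442, -1.5118)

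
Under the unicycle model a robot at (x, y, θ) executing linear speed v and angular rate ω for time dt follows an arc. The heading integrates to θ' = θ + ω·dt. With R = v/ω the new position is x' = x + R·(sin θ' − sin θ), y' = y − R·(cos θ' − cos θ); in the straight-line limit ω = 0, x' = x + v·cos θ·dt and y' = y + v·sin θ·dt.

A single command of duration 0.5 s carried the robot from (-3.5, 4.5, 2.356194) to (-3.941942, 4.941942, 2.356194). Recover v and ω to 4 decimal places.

v = 1.2500, ω = 0.0000

Δθ = 2.356194 − 2.356194 = 0.000000
ω = Δθ/dt = 0.000000/0.5 = 0.0000
ω = 0 → v = (Δx·cos θ + Δy·sin θ)/dt = 1.2500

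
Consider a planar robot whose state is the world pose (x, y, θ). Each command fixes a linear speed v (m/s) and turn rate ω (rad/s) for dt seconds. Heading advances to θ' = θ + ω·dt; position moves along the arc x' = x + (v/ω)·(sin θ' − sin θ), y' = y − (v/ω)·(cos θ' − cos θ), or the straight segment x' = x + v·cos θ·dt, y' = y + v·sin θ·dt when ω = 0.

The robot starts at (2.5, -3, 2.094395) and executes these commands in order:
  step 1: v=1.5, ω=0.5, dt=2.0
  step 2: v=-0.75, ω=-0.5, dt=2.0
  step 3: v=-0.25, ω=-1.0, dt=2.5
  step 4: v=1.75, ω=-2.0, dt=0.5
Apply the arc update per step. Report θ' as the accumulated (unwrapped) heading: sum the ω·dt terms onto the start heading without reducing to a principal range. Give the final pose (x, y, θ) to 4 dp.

step 1: θ'=3.0944 (R=3.0000) → pose (0.0435, -1.5033, 3.0944)
step 2: θ'=2.0944 (R=1.5000) → pose (1.2717, -2.2517, 2.0944)
step 3: θ'=-0.4056 (R=0.2500) → pose (0.9566, -2.6064, -0.4056)
step 4: θ'=-1.4056 (R=-0.8750) → pose (1.4744, -3.2665, -1.4056)

(1.4744, -3.2665, -1.4056)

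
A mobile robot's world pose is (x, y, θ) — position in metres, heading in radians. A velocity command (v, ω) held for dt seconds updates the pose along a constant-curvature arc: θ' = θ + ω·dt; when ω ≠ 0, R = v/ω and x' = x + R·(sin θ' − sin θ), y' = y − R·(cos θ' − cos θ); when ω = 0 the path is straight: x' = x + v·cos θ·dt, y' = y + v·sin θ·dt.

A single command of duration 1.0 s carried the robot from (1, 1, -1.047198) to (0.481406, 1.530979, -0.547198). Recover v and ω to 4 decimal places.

v = -0.7500, ω = 0.5000

Δθ = -0.547198 − -1.047198 = 0.500000
ω = Δθ/dt = 0.500000/1.0 = 0.5000
R = −Δy/(cos θ' − cos θ) = -1.5000
v = R·ω = -1.5000·0.5000 = -0.7500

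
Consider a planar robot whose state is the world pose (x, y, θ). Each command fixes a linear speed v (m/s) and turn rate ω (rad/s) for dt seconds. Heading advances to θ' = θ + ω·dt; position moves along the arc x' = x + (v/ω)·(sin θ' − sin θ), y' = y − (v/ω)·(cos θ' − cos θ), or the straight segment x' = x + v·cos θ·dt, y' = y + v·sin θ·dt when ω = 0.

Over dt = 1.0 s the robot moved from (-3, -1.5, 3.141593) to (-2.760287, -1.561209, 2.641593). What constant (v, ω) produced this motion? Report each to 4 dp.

Δθ = 2.641593 − 3.141593 = -0.500000
ω = Δθ/dt = -0.500000/1.0 = -0.5000
R = Δx/(sin θ' − sin θ) = 0.5000
v = R·ω = 0.5000·-0.5000 = -0.2500

v = -0.2500, ω = -0.5000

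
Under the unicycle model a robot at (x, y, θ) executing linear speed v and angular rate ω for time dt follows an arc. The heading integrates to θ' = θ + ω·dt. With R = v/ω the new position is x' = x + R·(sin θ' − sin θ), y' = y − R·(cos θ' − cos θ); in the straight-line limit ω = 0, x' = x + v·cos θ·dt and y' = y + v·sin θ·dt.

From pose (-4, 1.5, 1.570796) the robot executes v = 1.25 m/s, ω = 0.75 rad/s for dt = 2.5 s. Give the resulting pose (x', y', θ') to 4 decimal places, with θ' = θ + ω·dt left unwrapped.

θ' = 1.5708 + 0.75·2.5 = 3.4458
R = v/ω = 1.25/0.75 = 1.6667
x' = -4 + 1.6667·(sin 3.4458 − sin 1.5708) = -6.1659
y' = 1.5 − 1.6667·(cos 3.4458 − cos 1.5708) = 3.0901

(-6.1659, 3.0901, 3.4458)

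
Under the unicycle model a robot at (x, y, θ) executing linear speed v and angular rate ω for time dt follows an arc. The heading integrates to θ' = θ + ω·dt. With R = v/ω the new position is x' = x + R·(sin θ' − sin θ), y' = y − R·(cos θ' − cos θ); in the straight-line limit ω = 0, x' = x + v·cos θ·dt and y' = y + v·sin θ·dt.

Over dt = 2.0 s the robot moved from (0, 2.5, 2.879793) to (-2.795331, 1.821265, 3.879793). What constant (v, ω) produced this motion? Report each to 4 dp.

Δθ = 3.879793 − 2.879793 = 1.000000
ω = Δθ/dt = 1.000000/2.0 = 0.5000
R = Δx/(sin θ' − sin θ) = 3.0000
v = R·ω = 3.0000·0.5000 = 1.5000

v = 1.5000, ω = 0.5000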